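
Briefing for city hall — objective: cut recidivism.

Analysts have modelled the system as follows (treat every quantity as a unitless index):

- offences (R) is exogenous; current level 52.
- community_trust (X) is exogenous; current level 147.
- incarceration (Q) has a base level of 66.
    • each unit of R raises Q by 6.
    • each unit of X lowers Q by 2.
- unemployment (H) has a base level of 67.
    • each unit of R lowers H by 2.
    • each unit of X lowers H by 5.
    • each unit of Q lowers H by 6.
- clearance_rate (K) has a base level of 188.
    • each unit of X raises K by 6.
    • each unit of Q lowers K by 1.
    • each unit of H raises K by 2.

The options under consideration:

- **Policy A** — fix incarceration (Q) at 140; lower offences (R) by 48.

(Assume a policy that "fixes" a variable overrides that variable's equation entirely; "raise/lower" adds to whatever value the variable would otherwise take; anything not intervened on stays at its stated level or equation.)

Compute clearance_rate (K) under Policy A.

Policy A (Q := 140, R − 48):
  R = 52 − 48 = 4
  X = 147
  Q = 140
  H = 67 − 2·4 − 5·147 − 6·140 = -1516
  K = 188 + 6·147 − 140 + 2·(-1516) = -2102

-2102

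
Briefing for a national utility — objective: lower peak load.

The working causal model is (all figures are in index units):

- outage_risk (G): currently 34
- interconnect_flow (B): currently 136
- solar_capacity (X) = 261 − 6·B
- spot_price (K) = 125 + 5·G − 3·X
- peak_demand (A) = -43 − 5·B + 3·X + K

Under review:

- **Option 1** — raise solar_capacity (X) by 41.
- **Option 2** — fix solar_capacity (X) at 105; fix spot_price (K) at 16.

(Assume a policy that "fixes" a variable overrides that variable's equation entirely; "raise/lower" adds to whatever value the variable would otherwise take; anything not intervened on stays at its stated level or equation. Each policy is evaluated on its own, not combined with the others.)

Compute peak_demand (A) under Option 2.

-392

Option 2 (X := 105, K := 16):
  G = 34
  B = 136
  X = 105
  K = 16
  A = -43 − 5·136 + 3·105 + 16 = -392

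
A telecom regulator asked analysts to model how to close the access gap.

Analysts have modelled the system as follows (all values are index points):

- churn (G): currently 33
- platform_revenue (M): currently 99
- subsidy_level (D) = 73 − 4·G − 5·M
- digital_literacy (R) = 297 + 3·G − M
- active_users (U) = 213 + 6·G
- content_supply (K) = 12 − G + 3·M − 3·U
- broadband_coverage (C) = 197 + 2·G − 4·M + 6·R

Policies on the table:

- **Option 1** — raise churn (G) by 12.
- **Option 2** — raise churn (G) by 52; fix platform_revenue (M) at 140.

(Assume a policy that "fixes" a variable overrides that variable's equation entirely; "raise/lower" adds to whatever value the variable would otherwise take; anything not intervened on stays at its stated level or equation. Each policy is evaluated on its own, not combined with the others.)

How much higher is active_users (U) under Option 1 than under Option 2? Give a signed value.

Option 1 (G + 12):
  G = 33 + 12 = 45
  U = 213 + 6·45 = 483
Option 2 (G + 52, M := 140):
  G = 33 + 52 = 85
  U = 213 + 6·85 = 723
U: 483 − 723 = -240

-240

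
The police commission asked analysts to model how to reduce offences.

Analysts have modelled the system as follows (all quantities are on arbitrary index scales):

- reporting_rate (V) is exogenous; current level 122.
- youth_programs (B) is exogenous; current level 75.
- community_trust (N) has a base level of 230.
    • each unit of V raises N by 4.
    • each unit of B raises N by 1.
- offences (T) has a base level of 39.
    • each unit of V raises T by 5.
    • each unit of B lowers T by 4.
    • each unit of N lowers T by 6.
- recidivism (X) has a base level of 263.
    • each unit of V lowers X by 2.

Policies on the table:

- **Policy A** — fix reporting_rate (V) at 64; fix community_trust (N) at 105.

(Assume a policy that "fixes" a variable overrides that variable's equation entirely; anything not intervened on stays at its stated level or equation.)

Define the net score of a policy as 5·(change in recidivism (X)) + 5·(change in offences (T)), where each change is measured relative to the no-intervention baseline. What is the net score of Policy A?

Baseline:
  V = 122
  B = 75
  N = 230 + 4·122 + 75 = 793
  T = 39 + 5·122 − 4·75 − 6·793 = -4409
  X = 263 − 2·122 = 19
Policy A (V := 64, N := 105):
  V = 64
  B = 75
  N = 105
  T = 39 + 5·64 − 4·75 − 6·105 = -571
  X = 263 − 2·64 = 135
ΔX = 135 − 19 = 116; ΔT = -571 − (-4409) = 3838
Score = 5·116 + 5·3838 = 19770

19770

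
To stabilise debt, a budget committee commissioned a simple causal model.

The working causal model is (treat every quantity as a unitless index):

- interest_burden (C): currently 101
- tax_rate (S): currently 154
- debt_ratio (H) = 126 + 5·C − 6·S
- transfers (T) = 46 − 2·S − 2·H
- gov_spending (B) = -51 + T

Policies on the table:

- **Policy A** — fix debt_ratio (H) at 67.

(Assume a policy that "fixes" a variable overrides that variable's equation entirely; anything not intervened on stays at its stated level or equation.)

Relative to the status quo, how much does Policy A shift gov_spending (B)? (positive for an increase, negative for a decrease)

Baseline:
  C = 101
  S = 154
  H = 126 + 5·101 − 6·154 = -293
  T = 46 − 2·154 − 2·(-293) = 324
  B = -51 + 324 = 273
Policy A (H := 67):
  C = 101
  S = 154
  H = 67
  T = 46 − 2·154 − 2·67 = -396
  B = -51 + (-396) = -447
Change in B: -447 − 273 = -720

-720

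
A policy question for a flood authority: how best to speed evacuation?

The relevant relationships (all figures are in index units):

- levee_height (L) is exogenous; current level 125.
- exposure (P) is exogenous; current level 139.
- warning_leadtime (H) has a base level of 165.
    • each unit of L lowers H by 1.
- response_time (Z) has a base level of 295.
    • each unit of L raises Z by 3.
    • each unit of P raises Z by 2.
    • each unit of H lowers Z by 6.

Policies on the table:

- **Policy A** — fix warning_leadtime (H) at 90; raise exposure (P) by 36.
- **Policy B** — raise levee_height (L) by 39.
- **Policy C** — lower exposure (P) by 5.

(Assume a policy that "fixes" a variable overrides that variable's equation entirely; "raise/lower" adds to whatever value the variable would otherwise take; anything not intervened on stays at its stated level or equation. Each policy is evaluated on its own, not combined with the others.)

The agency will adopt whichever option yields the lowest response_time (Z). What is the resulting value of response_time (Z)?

480

Policy A (H := 90, P + 36):
  L = 125
  P = 139 + 36 = 175
  H = 90
  Z = 295 + 3·125 + 2·175 − 6·90 = 480
Policy B (L + 39):
  L = 125 + 39 = 164
  P = 139
  H = 165 − 164 = 1
  Z = 295 + 3·164 + 2·139 − 6·1 = 1059
Policy C (P − 5):
  L = 125
  P = 139 − 5 = 134
  H = 165 − 125 = 40
  Z = 295 + 3·125 + 2·134 − 6·40 = 698
Comparing — Policy A: Z=480, Policy B: Z=1059, Policy C: Z=698. Lowest is 480 (Policy A).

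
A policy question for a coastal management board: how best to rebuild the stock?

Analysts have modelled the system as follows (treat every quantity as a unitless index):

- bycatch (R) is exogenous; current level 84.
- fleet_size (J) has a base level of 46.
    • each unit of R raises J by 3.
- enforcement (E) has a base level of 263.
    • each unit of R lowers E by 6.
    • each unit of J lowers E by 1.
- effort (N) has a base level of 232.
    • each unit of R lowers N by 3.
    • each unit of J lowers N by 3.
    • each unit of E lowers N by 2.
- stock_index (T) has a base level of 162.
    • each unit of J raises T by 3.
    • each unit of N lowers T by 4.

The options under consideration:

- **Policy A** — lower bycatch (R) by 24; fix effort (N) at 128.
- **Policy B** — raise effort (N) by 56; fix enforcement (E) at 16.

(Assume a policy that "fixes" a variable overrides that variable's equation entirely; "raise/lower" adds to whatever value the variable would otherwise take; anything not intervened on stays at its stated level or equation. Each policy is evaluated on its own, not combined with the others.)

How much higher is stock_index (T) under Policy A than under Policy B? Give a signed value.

Policy A (R − 24, N := 128):
  R = 84 − 24 = 60
  J = 46 + 3·60 = 226
  E = 263 − 6·60 − 226 = -323
  N = 128
  T = 162 + 3·226 − 4·128 = 328
Policy B (N + 56, E := 16):
  R = 84
  J = 46 + 3·84 = 298
  E = 16
  N = 232 − 3·84 − 3·298 − 2·16 (+56 from intervention) = -890
  T = 162 + 3·298 − 4·(-890) = 4616
T: 328 − 4616 = -4288

-4288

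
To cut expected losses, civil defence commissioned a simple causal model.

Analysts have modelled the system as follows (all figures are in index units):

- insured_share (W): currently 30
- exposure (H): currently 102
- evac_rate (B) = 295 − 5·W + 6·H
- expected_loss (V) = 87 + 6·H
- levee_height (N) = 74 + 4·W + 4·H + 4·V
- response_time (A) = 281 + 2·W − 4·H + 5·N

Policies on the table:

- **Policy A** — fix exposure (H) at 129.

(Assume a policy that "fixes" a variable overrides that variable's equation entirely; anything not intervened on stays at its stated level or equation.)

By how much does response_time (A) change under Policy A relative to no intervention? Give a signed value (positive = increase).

Baseline:
  W = 30
  H = 102
  V = 87 + 6·102 = 699
  N = 74 + 4·30 + 4·102 + 4·699 = 3398
  A = 281 + 2·30 − 4·102 + 5·3398 = 16923
Policy A (H := 129):
  W = 30
  H = 129
  V = 87 + 6·129 = 861
  N = 74 + 4·30 + 4·129 + 4·861 = 4154
  A = 281 + 2·30 − 4·129 + 5·4154 = 20595
Change in A: 20595 − 16923 = 3672

3672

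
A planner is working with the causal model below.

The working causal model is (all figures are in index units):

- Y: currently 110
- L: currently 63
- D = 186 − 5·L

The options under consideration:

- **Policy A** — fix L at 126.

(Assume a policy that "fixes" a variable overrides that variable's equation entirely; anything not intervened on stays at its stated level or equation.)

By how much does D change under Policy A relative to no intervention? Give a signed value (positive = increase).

Baseline:
  L = 63
  D = 186 − 5·63 = -129
Policy A (L := 126):
  L = 126
  D = 186 − 5·126 = -444
Change in D: -444 − (-129) = -315

-315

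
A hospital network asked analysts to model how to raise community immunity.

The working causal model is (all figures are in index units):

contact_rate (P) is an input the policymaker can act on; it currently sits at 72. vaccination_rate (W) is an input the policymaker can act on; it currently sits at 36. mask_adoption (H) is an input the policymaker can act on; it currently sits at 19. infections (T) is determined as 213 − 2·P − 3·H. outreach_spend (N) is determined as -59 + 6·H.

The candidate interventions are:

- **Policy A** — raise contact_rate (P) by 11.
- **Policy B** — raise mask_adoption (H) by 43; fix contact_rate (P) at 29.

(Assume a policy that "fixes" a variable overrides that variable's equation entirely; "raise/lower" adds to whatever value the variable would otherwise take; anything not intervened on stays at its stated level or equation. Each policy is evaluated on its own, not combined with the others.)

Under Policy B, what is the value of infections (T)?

-31

Policy B (H + 43, P := 29):
  P = 29
  H = 19 + 43 = 62
  T = 213 − 2·29 − 3·62 = -31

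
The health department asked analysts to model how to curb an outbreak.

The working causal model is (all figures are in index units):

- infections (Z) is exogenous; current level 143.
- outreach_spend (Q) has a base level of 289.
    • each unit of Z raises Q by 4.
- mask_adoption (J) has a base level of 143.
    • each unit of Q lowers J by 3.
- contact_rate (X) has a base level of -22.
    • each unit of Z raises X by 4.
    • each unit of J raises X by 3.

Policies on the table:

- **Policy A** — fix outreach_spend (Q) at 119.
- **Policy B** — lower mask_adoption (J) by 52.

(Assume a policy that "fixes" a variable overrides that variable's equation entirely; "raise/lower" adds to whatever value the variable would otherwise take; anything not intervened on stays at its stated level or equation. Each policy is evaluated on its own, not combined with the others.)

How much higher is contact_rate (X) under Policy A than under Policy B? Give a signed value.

Policy A (Q := 119):
  Z = 143
  Q = 119
  J = 143 − 3·119 = -214
  X = -22 + 4·143 + 3·(-214) = -92
Policy B (J − 52):
  Z = 143
  Q = 289 + 4·143 = 861
  J = 143 − 3·861 (−52 from intervention) = -2492
  X = -22 + 4·143 + 3·(-2492) = -6926
X: -92 − (-6926) = 6834

6834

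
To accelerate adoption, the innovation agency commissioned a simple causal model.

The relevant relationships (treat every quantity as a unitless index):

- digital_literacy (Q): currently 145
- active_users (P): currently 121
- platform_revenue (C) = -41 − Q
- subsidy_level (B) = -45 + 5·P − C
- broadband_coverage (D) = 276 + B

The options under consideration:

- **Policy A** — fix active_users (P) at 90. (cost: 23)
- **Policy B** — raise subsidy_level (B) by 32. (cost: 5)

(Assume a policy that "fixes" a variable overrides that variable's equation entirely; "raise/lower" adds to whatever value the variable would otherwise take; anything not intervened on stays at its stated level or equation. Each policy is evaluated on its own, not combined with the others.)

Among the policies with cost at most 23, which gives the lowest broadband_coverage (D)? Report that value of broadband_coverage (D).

Policy A (P := 90):
  Q = 145
  P = 90
  C = -41 − 145 = -186
  B = -45 + 5·90 − (-186) = 591
  D = 276 + 591 = 867
Policy B (B + 32):
  Q = 145
  P = 121
  C = -41 − 145 = -186
  B = -45 + 5·121 − (-186) (+32 from intervention) = 778
  D = 276 + 778 = 1054
Comparing — Policy A: D=867, Policy B: D=1054. Lowest is 867 (Policy A).

867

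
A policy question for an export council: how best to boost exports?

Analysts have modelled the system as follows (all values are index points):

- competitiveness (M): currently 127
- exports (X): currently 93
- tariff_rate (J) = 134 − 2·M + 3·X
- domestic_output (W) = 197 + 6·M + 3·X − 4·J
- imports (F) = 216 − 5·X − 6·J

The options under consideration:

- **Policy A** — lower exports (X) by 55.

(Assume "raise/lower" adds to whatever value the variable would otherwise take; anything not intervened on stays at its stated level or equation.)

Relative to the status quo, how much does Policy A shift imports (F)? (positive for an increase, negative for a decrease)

Baseline:
  M = 127
  X = 93
  J = 134 − 2·127 + 3·93 = 159
  F = 216 − 5·93 − 6·159 = -1203
Policy A (X − 55):
  M = 127
  X = 93 − 55 = 38
  J = 134 − 2·127 + 3·38 = -6
  F = 216 − 5·38 − 6·(-6) = 62
Change in F: 62 − (-1203) = 1265

1265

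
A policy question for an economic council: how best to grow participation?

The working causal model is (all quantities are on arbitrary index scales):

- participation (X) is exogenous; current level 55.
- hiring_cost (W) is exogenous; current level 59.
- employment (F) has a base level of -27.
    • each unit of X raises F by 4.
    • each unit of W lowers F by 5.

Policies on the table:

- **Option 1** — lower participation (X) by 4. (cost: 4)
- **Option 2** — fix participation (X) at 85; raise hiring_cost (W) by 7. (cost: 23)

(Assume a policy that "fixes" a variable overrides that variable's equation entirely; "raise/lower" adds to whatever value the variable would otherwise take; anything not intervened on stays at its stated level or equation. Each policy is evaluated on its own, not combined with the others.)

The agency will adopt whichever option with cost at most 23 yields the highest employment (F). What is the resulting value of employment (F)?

Option 1 (X − 4):
  X = 55 − 4 = 51
  W = 59
  F = -27 + 4·51 − 5·59 = -118
Option 2 (X := 85, W + 7):
  X = 85
  W = 59 + 7 = 66
  F = -27 + 4·85 − 5·66 = -17
Comparing — Option 1: F=-118, Option 2: F=-17. Highest is -17 (Option 2).

-17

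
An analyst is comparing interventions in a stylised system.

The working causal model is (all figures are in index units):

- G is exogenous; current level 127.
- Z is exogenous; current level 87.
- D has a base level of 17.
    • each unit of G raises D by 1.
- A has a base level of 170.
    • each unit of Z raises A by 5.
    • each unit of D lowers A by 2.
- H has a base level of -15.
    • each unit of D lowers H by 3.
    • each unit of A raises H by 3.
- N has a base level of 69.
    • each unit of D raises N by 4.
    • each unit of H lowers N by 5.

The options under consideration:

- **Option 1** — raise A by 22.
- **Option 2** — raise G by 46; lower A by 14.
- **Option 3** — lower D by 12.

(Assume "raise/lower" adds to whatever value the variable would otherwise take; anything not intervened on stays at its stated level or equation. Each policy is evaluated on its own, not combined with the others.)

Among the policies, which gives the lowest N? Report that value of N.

-2463

Option 1 (A + 22):
  G = 127
  Z = 87
  D = 17 + 127 = 144
  A = 170 + 5·87 − 2·144 (+22 from intervention) = 339
  H = -15 − 3·144 + 3·339 = 570
  N = 69 + 4·144 − 5·570 = -2205
Option 2 (G + 46, A − 14):
  G = 127 + 46 = 173
  Z = 87
  D = 17 + 173 = 190
  A = 170 + 5·87 − 2·190 (−14 from intervention) = 211
  H = -15 − 3·190 + 3·211 = 48
  N = 69 + 4·190 − 5·48 = 589
Option 3 (D − 12):
  G = 127
  Z = 87
  D = 17 + 127 (−12 from intervention) = 132
  A = 170 + 5·87 − 2·132 = 341
  H = -15 − 3·132 + 3·341 = 612
  N = 69 + 4·132 − 5·612 = -2463
Comparing — Option 1: N=-2205, Option 2: N=589, Option 3: N=-2463. Lowest is -2463 (Option 3).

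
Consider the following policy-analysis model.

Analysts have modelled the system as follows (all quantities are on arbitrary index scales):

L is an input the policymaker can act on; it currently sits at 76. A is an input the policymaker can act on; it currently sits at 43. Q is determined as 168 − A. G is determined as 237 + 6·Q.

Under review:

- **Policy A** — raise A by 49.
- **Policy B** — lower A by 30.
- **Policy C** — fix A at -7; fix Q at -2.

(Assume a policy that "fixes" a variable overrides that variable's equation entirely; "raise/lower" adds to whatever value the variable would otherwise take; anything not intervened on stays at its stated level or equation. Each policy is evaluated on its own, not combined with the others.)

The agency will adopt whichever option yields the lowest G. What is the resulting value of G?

Policy A (A + 49):
  A = 43 + 49 = 92
  Q = 168 − 92 = 76
  G = 237 + 6·76 = 693
Policy B (A − 30):
  A = 43 − 30 = 13
  Q = 168 − 13 = 155
  G = 237 + 6·155 = 1167
Policy C (A := -7, Q := -2):
  A = -7
  Q = -2
  G = 237 + 6·(-2) = 225
Comparing — Policy A: G=693, Policy B: G=1167, Policy C: G=225. Lowest is 225 (Policy C).

225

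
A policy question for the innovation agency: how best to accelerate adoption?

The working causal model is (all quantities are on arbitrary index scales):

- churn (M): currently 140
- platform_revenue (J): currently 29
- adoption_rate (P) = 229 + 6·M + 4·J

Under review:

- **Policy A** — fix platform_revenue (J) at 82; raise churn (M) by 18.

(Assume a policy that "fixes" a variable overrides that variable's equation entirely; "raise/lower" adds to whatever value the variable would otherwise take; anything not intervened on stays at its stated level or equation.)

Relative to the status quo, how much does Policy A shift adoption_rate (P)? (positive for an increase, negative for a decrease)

Baseline:
  M = 140
  J = 29
  P = 229 + 6·140 + 4·29 = 1185
Policy A (J := 82, M + 18):
  M = 140 + 18 = 158
  J = 82
  P = 229 + 6·158 + 4·82 = 1505
Change in P: 1505 − 1185 = 320

320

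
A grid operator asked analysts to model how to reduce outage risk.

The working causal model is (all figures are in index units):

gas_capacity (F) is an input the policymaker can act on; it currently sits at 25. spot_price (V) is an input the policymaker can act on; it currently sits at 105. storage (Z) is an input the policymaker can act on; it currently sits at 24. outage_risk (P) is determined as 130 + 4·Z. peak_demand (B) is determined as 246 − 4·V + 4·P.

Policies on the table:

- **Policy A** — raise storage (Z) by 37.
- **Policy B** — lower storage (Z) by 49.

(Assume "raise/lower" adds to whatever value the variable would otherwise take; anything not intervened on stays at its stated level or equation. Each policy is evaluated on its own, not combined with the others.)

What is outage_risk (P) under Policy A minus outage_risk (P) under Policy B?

344

Policy A (Z + 37):
  Z = 24 + 37 = 61
  P = 130 + 4·61 = 374
Policy B (Z − 49):
  Z = 24 − 49 = -25
  P = 130 + 4·(-25) = 30
P: 374 − 30 = 344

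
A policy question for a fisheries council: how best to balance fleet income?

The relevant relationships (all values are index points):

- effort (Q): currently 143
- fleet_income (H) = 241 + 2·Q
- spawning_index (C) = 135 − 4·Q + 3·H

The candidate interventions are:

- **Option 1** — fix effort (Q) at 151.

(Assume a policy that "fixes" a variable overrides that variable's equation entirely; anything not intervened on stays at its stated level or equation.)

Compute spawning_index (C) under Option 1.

1160

Option 1 (Q := 151):
  Q = 151
  H = 241 + 2·151 = 543
  C = 135 − 4·151 + 3·543 = 1160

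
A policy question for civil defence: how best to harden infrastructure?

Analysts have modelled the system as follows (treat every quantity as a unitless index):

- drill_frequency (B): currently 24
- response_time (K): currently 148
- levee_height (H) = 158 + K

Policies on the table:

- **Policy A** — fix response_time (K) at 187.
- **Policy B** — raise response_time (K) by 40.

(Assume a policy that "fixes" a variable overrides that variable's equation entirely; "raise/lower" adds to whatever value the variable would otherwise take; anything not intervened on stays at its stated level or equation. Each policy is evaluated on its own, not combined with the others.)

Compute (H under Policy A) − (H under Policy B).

-1

Policy A (K := 187):
  K = 187
  H = 158 + 187 = 345
Policy B (K + 40):
  K = 148 + 40 = 188
  H = 158 + 188 = 346
H: 345 − 346 = -1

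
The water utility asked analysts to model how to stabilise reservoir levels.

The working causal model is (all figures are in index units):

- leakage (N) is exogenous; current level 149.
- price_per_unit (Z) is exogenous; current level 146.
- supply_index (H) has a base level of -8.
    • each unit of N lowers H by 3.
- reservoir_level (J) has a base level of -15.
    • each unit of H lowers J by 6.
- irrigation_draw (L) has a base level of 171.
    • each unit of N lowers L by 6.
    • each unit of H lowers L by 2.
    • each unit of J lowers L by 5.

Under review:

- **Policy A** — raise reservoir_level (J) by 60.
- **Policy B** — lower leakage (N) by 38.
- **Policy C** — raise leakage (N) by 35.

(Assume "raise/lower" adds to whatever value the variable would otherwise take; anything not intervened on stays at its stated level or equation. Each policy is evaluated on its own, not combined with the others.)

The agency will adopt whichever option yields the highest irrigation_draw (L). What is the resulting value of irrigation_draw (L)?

Policy A (J + 60):
  N = 149
  H = -8 − 3·149 = -455
  J = -15 − 6·(-455) (+60 from intervention) = 2775
  L = 171 − 6·149 − 2·(-455) − 5·2775 = -13688
Policy B (N − 38):
  N = 149 − 38 = 111
  H = -8 − 3·111 = -341
  J = -15 − 6·(-341) = 2031
  L = 171 − 6·111 − 2·(-341) − 5·2031 = -9968
Policy C (N + 35):
  N = 149 + 35 = 184
  H = -8 − 3·184 = -560
  J = -15 − 6·(-560) = 3345
  L = 171 − 6·184 − 2·(-560) − 5·3345 = -16538
Comparing — Policy A: L=-13688, Policy B: L=-9968, Policy C: L=-16538. Highest is -9968 (Policy B).

-9968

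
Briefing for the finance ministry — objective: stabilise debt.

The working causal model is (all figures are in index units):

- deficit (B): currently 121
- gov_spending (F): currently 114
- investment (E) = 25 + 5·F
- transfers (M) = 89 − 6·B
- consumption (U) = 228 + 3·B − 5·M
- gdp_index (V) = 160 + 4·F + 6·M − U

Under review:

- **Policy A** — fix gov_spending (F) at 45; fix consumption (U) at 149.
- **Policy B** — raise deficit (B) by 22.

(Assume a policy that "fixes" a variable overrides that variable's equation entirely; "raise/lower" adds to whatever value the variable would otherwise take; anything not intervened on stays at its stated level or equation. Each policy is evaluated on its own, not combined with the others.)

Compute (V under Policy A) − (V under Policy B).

4869

Policy A (F := 45, U := 149):
  B = 121
  F = 45
  M = 89 − 6·121 = -637
  U = 149
  V = 160 + 4·45 + 6·(-637) − 149 = -3631
Policy B (B + 22):
  B = 121 + 22 = 143
  F = 114
  M = 89 − 6·143 = -769
  U = 228 + 3·143 − 5·(-769) = 4502
  V = 160 + 4·114 + 6·(-769) − 4502 = -8500
V: -3631 − (-8500) = 4869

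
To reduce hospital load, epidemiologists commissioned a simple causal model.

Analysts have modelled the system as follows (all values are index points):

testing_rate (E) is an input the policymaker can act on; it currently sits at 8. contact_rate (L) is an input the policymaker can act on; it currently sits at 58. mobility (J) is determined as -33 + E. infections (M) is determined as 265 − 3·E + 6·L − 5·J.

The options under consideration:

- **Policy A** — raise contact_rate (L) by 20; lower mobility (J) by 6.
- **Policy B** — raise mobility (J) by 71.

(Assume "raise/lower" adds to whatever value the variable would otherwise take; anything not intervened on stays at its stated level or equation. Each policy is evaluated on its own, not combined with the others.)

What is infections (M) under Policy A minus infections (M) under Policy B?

505

Policy A (L + 20, J − 6):
  E = 8
  L = 58 + 20 = 78
  J = -33 + 8 (−6 from intervention) = -31
  M = 265 − 3·8 + 6·78 − 5·(-31) = 864
Policy B (J + 71):
  E = 8
  L = 58
  J = -33 + 8 (+71 from intervention) = 46
  M = 265 − 3·8 + 6·58 − 5·46 = 359
M: 864 − 359 = 505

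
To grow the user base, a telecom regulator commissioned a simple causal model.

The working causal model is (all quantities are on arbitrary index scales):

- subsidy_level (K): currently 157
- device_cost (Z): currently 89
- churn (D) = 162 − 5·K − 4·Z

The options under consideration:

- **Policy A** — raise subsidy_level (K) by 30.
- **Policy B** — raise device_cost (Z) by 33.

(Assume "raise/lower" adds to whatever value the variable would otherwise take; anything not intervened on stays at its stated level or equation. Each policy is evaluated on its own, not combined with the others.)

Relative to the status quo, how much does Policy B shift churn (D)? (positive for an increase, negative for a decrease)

Baseline:
  K = 157
  Z = 89
  D = 162 − 5·157 − 4·89 = -979
Policy B (Z + 33):
  K = 157
  Z = 89 + 33 = 122
  D = 162 − 5·157 − 4·122 = -1111
Change in D: -1111 − (-979) = -132

-132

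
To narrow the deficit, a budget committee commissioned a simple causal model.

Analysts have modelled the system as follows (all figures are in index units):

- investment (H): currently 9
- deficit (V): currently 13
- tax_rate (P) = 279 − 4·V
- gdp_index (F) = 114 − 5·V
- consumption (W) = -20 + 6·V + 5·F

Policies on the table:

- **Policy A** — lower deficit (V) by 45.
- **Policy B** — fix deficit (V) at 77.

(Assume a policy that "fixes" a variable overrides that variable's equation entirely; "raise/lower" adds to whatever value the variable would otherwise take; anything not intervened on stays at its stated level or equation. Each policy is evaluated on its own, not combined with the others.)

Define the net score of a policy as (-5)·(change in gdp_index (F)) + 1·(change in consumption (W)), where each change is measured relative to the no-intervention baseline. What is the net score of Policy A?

-270

Baseline:
  V = 13
  F = 114 − 5·13 = 49
  W = -20 + 6·13 + 5·49 = 303
Policy A (V − 45):
  V = 13 − 45 = -32
  F = 114 − 5·(-32) = 274
  W = -20 + 6·(-32) + 5·274 = 1158
ΔF = 274 − 49 = 225; ΔW = 1158 − 303 = 855
Score = (-5)·225 + 1·855 = -270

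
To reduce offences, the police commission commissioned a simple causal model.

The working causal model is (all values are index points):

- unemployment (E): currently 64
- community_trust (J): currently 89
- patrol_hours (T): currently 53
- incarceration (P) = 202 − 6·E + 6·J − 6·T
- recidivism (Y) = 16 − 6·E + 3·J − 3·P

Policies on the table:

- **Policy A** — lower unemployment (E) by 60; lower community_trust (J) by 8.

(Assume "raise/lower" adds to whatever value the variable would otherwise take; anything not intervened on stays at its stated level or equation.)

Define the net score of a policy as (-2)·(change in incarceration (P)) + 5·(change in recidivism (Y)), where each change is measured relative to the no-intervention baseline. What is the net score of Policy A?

Baseline:
  E = 64
  J = 89
  T = 53
  P = 202 − 6·64 + 6·89 − 6·53 = 34
  Y = 16 − 6·64 + 3·89 − 3·34 = -203
Policy A (E − 60, J − 8):
  E = 64 − 60 = 4
  J = 89 − 8 = 81
  T = 53
  P = 202 − 6·4 + 6·81 − 6·53 = 346
  Y = 16 − 6·4 + 3·81 − 3·346 = -803
ΔP = 346 − 34 = 312; ΔY = -803 − (-203) = -600
Score = (-2)·312 + 5·(-600) = -3624

-3624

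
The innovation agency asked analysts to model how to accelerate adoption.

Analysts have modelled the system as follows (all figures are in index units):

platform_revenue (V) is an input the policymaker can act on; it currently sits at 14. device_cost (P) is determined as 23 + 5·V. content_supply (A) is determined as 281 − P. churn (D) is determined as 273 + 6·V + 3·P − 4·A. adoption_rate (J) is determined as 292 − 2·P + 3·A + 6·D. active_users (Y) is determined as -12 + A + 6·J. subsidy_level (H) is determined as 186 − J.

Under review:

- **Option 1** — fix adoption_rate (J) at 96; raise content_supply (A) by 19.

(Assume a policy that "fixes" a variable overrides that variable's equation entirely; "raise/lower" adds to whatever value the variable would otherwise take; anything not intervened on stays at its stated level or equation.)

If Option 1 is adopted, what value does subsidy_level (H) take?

Option 1 (J := 96, A + 19):
  V = 14
  P = 23 + 5·14 = 93
  A = 281 − 93 (+19 from intervention) = 207
  D = 273 + 6·14 + 3·93 − 4·207 = -192
  J = 96
  H = 186 − 96 = 90

90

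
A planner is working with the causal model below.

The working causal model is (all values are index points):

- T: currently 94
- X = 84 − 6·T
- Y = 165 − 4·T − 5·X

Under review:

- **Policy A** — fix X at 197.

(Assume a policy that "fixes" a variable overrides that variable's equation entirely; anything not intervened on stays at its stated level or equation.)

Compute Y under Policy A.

Policy A (X := 197):
  T = 94
  X = 197
  Y = 165 − 4·94 − 5·197 = -1196

-1196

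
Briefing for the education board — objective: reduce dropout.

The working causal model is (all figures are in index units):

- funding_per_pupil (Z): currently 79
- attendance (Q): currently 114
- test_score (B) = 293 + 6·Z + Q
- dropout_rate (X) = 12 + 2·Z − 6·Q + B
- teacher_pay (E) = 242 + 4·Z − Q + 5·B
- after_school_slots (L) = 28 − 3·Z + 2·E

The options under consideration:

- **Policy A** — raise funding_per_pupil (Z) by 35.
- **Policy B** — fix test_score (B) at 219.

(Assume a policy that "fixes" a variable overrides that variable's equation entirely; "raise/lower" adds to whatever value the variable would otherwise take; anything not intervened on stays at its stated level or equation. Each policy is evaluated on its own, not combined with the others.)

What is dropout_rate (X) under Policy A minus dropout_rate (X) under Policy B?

942

Policy A (Z + 35):
  Z = 79 + 35 = 114
  Q = 114
  B = 293 + 6·114 + 114 = 1091
  X = 12 + 2·114 − 6·114 + 1091 = 647
Policy B (B := 219):
  Z = 79
  Q = 114
  B = 219
  X = 12 + 2·79 − 6·114 + 219 = -295
X: 647 − (-295) = 942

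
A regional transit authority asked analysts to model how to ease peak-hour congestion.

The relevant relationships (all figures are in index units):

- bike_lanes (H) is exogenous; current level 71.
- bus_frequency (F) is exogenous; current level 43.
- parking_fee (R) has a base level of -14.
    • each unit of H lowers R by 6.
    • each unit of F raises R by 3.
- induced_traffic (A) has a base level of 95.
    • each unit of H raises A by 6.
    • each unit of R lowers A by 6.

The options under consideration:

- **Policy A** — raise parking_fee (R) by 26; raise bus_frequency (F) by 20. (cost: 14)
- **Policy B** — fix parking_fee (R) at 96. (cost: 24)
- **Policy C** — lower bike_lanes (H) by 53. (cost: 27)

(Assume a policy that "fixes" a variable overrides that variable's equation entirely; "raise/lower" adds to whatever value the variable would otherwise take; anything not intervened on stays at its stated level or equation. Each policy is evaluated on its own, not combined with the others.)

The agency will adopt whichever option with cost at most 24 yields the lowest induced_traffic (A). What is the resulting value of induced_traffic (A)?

-55

Policy A (R + 26, F + 20):
  H = 71
  F = 43 + 20 = 63
  R = -14 − 6·71 + 3·63 (+26 from intervention) = -225
  A = 95 + 6·71 − 6·(-225) = 1871
Policy B (R := 96):
  H = 71
  F = 43
  R = 96
  A = 95 + 6·71 − 6·96 = -55
Comparing — Policy A: A=1871, Policy B: A=-55. Lowest is -55 (Policy B).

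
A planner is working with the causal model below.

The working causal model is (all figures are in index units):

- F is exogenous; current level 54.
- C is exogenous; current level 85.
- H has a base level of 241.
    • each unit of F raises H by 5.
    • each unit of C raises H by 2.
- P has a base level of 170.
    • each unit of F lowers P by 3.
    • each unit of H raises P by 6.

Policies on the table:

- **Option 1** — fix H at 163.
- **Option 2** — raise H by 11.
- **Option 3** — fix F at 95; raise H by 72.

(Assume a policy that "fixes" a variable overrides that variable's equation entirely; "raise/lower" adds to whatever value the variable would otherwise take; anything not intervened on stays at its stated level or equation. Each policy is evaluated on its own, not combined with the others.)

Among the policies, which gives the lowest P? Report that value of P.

986

Option 1 (H := 163):
  F = 54
  C = 85
  H = 163
  P = 170 − 3·54 + 6·163 = 986
Option 2 (H + 11):
  F = 54
  C = 85
  H = 241 + 5·54 + 2·85 (+11 from intervention) = 692
  P = 170 − 3·54 + 6·692 = 4160
Option 3 (F := 95, H + 72):
  F = 95
  C = 85
  H = 241 + 5·95 + 2·85 (+72 from intervention) = 958
  P = 170 − 3·95 + 6·958 = 5633
Comparing — Option 1: P=986, Option 2: P=4160, Option 3: P=5633. Lowest is 986 (Option 1).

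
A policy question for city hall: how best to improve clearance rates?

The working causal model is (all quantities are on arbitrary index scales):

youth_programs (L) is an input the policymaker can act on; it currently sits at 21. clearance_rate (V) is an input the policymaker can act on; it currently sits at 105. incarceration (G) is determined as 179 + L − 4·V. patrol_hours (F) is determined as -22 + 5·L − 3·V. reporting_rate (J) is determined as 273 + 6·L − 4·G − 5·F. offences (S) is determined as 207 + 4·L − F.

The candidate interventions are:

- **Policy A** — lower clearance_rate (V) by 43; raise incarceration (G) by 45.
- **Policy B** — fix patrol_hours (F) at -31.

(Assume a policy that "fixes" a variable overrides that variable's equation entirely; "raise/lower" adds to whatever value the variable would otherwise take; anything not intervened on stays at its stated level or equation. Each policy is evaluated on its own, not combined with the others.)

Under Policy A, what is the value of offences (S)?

Policy A (V − 43, G + 45):
  L = 21
  V = 105 − 43 = 62
  F = -22 + 5·21 − 3·62 = -103
  S = 207 + 4·21 − (-103) = 394

394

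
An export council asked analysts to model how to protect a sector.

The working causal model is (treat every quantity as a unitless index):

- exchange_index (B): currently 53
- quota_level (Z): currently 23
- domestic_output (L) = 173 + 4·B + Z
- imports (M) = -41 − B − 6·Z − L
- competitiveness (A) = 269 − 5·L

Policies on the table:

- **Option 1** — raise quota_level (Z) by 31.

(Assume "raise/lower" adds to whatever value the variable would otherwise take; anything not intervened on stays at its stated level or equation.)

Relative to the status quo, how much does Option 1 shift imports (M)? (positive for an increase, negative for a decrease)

Baseline:
  B = 53
  Z = 23
  L = 173 + 4·53 + 23 = 408
  M = -41 − 53 − 6·23 − 408 = -640
Option 1 (Z + 31):
  B = 53
  Z = 23 + 31 = 54
  L = 173 + 4·53 + 54 = 439
  M = -41 − 53 − 6·54 − 439 = -857
Change in M: -857 − (-640) = -217

-217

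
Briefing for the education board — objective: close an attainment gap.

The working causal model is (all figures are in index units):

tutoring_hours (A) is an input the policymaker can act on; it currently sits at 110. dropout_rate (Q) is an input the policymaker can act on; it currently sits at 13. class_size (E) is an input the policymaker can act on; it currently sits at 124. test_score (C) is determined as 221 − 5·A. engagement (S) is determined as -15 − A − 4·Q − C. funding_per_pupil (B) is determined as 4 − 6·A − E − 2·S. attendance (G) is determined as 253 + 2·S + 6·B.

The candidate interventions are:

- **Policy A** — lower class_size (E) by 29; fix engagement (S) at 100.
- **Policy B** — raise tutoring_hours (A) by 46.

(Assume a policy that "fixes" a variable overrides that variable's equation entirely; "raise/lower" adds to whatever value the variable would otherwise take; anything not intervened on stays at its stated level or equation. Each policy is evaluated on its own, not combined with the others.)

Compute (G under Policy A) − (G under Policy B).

Policy A (E − 29, S := 100):
  A = 110
  Q = 13
  E = 124 − 29 = 95
  C = 221 − 5·110 = -329
  S = 100
  B = 4 − 6·110 − 95 − 2·100 = -951
  G = 253 + 2·100 + 6·(-951) = -5253
Policy B (A + 46):
  A = 110 + 46 = 156
  Q = 13
  E = 124
  C = 221 − 5·156 = -559
  S = -15 − 156 − 4·13 − (-559) = 336
  B = 4 − 6·156 − 124 − 2·336 = -1728
  G = 253 + 2·336 + 6·(-1728) = -9443
G: -5253 − (-9443) = 4190

4190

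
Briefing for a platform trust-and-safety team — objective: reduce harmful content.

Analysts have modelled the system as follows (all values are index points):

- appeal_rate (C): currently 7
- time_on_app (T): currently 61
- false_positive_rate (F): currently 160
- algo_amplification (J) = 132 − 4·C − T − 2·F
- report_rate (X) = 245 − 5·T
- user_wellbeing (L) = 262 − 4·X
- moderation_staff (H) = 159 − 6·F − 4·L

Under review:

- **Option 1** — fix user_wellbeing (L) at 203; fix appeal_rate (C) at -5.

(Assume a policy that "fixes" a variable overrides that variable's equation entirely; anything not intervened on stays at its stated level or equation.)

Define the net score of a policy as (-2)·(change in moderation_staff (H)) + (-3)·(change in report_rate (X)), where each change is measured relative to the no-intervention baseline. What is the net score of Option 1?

Baseline:
  T = 61
  F = 160
  X = 245 − 5·61 = -60
  L = 262 − 4·(-60) = 502
  H = 159 − 6·160 − 4·502 = -2809
Option 1 (L := 203, C := -5):
  T = 61
  F = 160
  X = 245 − 5·61 = -60
  L = 203
  H = 159 − 6·160 − 4·203 = -1613
ΔH = -1613 − (-2809) = 1196; ΔX = -60 − (-60) = 0
Score = (-2)·1196 + (-3)·0 = -2392

-2392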